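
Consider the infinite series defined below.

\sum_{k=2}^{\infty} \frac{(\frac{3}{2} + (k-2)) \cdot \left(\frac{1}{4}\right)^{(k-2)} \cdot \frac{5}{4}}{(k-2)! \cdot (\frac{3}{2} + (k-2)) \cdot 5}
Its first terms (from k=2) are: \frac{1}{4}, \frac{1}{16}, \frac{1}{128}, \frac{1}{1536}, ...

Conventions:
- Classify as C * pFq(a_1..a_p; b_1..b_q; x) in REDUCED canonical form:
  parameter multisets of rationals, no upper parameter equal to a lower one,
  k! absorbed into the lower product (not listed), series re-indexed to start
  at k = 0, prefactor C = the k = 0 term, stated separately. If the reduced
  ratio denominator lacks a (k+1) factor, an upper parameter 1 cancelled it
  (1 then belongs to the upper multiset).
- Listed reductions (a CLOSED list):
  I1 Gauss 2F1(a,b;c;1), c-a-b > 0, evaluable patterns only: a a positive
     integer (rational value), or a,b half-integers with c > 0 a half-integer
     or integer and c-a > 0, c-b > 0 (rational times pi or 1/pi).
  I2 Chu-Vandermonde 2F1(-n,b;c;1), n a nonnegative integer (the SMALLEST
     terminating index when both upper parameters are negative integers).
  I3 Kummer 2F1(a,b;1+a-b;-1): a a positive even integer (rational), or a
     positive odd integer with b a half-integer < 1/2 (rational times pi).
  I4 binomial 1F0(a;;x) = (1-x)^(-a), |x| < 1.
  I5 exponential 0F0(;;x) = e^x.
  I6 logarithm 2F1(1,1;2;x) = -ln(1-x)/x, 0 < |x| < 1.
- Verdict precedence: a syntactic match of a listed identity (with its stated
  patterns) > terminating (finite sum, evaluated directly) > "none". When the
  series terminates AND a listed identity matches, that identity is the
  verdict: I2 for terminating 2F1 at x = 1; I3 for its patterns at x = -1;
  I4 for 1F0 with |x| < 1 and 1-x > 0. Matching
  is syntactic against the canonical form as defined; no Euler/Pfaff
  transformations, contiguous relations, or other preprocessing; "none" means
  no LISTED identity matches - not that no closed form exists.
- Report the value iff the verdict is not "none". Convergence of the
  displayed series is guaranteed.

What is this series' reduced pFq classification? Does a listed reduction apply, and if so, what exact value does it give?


At argument \frac{1}{4}: a 0F0 with upper {-}, lower {-}, scaled by C = \frac{1}{4}. Verdict: the exponential series (I5) applies (the 0F0 exponential series at x = \frac{1}{4}). Hence: \frac{1}{4} \cdot e^{\frac{1}{4}}.

First insight: t_0 being \frac{1}{4}, the constant factors (C = 1/4) combine into one prefactor.
Consecutive-term ratio: r(k) = \frac{1}{4} * 1 / [(k+1)] - rational; roots negated = parameters, x = \frac{1}{4}, C = \frac{1}{4}.


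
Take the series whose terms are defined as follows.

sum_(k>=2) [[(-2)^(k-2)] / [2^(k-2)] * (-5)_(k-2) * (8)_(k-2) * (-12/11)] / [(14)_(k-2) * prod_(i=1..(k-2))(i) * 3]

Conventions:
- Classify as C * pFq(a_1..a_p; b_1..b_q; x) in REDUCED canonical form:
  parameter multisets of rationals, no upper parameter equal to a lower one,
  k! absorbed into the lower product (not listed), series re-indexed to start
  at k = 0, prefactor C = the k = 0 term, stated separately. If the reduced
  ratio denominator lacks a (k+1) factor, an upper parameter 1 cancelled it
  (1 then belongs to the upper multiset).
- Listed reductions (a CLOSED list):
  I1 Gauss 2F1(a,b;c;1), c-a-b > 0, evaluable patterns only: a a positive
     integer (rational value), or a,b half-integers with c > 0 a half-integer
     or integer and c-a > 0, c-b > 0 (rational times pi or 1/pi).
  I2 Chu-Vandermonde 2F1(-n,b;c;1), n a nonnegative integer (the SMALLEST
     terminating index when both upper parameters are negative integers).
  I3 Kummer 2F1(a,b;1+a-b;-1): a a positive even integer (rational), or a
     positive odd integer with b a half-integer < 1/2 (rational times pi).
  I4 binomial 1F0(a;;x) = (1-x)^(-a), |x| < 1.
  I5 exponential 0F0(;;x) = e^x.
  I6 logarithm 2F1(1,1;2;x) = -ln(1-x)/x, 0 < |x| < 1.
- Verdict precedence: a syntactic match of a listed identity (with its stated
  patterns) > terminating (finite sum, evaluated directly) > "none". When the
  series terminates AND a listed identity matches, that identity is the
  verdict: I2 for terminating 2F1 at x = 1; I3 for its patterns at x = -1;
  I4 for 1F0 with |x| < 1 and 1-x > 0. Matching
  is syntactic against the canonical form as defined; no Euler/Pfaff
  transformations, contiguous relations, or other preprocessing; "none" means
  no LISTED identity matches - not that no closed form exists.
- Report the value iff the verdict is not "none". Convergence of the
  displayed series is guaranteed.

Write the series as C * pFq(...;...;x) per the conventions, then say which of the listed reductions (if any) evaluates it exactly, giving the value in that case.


With C = -4/11: the canonical form is 2F1(-5, 8; 14; -1). Verdict (x = -1): Kummer (I3) applies (x = -1; c = 14 equals 1+a-b for upper {-5, 8}: listed pattern). Its exact value is -26/7.

Structural cue: x = (-1) and the constant factors (prefactor -4/11) combine into one prefactor.
Ratio: r(k) = (-1) * (k-5) (k+8) / [(k+14) (k+1)] ; factor over Q: parameters, x = (-1), and C = -4/11.


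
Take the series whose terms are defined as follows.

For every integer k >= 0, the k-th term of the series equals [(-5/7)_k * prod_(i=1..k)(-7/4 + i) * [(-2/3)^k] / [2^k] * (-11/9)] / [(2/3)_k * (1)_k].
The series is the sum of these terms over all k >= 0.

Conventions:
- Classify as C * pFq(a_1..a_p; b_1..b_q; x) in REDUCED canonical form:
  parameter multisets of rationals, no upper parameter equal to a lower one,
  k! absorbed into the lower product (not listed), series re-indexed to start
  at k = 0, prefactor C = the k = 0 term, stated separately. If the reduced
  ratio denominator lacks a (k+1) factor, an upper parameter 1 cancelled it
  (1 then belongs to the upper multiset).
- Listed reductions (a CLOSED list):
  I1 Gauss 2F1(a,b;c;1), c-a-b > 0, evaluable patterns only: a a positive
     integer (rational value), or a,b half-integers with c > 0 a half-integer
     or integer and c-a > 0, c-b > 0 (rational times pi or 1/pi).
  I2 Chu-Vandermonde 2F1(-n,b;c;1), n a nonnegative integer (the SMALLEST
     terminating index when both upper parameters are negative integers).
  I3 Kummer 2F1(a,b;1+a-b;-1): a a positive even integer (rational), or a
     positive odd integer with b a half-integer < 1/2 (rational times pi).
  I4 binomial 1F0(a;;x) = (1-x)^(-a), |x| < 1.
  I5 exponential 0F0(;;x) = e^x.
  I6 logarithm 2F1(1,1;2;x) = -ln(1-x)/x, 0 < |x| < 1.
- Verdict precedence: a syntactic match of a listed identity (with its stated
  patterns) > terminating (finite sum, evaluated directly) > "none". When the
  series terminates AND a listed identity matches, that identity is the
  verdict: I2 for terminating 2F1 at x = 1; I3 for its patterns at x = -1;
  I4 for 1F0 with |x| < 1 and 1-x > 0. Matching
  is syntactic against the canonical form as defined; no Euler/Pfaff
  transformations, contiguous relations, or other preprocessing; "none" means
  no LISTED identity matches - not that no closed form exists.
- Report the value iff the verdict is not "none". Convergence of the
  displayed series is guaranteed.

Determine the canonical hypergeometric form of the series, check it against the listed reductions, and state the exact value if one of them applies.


This is -11/9 * 2F1(-3/4, -5/7; 2/3; -1/3) in reduced canonical form. Verdict: none. A 2F1 with upper {-3/4, -5/7} fits none of I1-I6 at x = -1/3; the sum runs forever.

First insight: from the first term -11/9: the running product (C = -11/9) telescopes to a rising factorial.
Step ratio: r(k) = (-1/3) * (k-3/4) (k-5/7) / [(k+2/3) (k+1)] - rational; roots negated = parameters, x = (-1/3), C = -11/9.


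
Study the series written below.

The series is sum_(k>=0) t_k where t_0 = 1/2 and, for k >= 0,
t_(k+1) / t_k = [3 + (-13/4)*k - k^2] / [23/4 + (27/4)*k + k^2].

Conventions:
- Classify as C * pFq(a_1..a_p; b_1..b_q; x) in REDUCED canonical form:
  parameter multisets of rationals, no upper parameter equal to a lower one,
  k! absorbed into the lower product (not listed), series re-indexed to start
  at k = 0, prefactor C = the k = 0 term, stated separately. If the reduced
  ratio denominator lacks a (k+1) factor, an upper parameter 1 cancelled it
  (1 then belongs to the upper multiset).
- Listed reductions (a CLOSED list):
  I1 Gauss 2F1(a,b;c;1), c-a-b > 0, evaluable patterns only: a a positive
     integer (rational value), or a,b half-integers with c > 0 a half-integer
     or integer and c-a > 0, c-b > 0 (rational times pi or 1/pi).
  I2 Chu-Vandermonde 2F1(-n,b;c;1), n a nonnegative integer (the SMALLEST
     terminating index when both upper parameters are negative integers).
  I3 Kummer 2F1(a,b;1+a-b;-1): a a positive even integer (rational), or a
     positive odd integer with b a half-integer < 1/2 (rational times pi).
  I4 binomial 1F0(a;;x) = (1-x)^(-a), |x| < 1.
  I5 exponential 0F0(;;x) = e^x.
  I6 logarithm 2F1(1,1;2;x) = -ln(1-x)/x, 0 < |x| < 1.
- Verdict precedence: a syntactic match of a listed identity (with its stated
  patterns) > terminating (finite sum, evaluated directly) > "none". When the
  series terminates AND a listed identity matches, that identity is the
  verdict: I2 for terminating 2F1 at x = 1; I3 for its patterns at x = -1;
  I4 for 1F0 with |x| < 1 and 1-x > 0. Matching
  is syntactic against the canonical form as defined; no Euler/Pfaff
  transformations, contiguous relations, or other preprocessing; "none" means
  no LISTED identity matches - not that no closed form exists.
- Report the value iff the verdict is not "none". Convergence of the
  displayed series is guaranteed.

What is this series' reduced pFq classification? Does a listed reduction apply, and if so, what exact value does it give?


First insight: t_0 being 1/2, roots of the ratio polynomials (C = 1/2) are the negated parameters.
Ratio: r(k) = (-1) * (k-3/4) (k+4) / [(k+23/4) (k+1)] - rational; roots negated = parameters, x = (-1), C = 1/2.

Prefactor 1/2, argument -1: 2F1 with upper {-3/4, 4} over lower {23/4}. Verdict (x = -1): Kummer's theorem (I3) applies (x = -1; c = 23/4 equals 1+a-b for upper {-3/4, 4}: listed pattern). Sum: 95/128.


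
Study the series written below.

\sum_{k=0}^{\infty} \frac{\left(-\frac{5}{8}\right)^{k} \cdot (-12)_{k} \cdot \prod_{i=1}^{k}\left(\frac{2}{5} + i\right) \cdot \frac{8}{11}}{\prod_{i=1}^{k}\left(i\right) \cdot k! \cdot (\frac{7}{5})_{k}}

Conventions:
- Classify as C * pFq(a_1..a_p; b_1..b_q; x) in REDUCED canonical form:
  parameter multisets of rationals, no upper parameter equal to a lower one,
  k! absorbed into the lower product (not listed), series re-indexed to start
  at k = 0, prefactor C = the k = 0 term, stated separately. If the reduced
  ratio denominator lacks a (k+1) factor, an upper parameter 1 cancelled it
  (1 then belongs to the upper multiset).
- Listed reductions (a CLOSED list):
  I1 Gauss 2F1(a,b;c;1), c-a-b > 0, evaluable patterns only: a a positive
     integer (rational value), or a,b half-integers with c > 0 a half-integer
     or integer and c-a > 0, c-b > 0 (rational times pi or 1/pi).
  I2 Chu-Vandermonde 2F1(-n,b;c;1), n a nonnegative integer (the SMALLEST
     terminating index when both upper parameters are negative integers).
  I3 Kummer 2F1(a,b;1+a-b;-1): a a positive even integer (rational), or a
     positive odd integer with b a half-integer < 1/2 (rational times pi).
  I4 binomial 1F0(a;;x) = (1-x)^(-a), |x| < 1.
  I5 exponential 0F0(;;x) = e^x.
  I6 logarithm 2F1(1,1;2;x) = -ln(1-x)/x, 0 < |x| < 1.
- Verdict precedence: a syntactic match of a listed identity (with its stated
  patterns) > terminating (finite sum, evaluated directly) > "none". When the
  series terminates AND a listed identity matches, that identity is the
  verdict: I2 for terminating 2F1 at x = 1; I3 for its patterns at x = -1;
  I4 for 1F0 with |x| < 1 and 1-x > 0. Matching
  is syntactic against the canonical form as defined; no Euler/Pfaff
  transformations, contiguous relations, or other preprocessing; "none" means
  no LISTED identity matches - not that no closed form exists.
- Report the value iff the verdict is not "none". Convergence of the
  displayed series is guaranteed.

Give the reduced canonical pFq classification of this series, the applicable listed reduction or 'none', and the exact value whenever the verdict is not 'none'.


Reduced: x = -\frac{5}{8}, 1F1, upper = {-12}, lower = {1}, C = \frac{8}{11}. Verdict: terminating (-12 upstairs). 13 nonzero terms in all; added directly. Value: \frac{45032258309843897209}{1810420661923872768}.

Structural cue: from the first term \frac{8}{11}: the running product (prefactor 8/11) telescopes to a rising factorial.
Adjacent-term ratio: r(k) = -\frac{5}{8} * (k-12) / [(k+1) (k+1)] - rational in k. x = -\frac{5}{8}; t_0 = \frac{8}{11}; negate the roots.


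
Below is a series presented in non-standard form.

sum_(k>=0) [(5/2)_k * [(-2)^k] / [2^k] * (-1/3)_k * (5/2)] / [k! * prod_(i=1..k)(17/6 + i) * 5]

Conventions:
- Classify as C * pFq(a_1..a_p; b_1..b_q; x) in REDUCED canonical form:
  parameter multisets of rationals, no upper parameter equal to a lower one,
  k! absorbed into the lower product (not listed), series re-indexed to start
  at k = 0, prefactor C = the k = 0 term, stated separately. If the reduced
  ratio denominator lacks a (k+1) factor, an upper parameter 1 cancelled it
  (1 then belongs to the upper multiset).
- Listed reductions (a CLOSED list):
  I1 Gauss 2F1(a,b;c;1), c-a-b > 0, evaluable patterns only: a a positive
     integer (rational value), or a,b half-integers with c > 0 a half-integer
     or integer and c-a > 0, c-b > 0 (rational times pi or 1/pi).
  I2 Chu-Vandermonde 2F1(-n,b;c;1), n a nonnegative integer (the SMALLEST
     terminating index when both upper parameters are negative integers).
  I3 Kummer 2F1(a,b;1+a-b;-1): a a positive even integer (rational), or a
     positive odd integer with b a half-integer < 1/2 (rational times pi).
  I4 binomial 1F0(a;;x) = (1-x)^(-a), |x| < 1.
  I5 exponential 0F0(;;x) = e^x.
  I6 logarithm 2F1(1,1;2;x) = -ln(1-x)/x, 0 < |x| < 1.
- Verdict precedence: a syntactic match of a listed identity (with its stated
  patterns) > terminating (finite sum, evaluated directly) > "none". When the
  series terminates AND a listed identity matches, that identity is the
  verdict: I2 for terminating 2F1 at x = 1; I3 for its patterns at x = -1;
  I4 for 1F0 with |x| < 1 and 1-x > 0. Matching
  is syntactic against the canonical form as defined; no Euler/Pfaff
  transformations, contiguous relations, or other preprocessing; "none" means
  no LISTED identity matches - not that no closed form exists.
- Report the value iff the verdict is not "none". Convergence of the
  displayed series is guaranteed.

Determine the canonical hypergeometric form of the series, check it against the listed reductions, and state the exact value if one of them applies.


First insight: with t_0 = 1/2, the two k-th powers (C = 1/2, x = -1) combine into one argument.
Adjacent-term ratio: r(k) = (-1) * (k-1/3) (k+5/2) / [(k+23/6) (k+1)] ; factor over Q: parameters, x = (-1), and C = 1/2.

Reduced: x = -1, 2F1, upper = {-1/3, 5/2}, lower = {23/6}, C = 1/2. Verdict: none - this 2F1 at x = -1 matches no listed pattern, and upper {-1/3, 5/2} holds no stopper.


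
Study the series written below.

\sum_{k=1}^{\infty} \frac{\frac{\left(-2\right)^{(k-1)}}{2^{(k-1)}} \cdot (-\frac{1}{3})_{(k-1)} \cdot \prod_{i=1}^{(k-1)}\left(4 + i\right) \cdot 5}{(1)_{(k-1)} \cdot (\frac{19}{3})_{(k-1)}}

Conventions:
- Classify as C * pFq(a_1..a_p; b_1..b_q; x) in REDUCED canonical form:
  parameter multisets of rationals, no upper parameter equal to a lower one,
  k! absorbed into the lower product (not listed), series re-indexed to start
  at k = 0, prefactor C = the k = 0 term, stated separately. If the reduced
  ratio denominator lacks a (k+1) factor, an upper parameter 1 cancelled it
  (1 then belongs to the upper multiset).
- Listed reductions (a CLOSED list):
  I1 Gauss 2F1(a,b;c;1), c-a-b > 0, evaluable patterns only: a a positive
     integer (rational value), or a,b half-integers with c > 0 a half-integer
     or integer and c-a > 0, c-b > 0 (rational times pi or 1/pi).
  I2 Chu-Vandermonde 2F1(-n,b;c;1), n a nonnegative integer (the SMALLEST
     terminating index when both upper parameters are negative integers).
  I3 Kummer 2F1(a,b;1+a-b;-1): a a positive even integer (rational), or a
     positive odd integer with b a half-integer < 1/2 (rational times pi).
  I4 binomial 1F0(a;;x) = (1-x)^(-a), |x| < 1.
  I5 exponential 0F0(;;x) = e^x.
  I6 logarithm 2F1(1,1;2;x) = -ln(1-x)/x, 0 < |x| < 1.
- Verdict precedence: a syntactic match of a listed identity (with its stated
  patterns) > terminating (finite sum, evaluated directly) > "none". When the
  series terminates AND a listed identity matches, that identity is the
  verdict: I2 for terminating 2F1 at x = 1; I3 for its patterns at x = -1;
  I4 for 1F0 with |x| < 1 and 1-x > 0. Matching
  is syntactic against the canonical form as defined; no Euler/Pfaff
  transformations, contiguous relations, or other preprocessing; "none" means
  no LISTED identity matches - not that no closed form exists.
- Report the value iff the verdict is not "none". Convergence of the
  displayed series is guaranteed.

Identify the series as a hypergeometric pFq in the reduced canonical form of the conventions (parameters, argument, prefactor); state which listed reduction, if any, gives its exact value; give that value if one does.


First insight: with t_0 = 5, (1)_k (C = 5, x = -1) is k! itself.
Consecutive-term ratio: r(k) = -1 * (k-\frac{1}{3}) (k+5) / [(k+\frac{19}{3}) (k+1)] - poly over poly, x = -1 from leading terms; C = 5 at k = 0.

x = -1 here; the reduced form reads 2F1, upper {-\frac{1}{3}, 5}, lower {\frac{19}{3}}, C = 5. Verdict: none. A 2F1 with upper {-\frac{1}{3}, 5} fits none of I1-I6 at x = -1; the sum runs forever.


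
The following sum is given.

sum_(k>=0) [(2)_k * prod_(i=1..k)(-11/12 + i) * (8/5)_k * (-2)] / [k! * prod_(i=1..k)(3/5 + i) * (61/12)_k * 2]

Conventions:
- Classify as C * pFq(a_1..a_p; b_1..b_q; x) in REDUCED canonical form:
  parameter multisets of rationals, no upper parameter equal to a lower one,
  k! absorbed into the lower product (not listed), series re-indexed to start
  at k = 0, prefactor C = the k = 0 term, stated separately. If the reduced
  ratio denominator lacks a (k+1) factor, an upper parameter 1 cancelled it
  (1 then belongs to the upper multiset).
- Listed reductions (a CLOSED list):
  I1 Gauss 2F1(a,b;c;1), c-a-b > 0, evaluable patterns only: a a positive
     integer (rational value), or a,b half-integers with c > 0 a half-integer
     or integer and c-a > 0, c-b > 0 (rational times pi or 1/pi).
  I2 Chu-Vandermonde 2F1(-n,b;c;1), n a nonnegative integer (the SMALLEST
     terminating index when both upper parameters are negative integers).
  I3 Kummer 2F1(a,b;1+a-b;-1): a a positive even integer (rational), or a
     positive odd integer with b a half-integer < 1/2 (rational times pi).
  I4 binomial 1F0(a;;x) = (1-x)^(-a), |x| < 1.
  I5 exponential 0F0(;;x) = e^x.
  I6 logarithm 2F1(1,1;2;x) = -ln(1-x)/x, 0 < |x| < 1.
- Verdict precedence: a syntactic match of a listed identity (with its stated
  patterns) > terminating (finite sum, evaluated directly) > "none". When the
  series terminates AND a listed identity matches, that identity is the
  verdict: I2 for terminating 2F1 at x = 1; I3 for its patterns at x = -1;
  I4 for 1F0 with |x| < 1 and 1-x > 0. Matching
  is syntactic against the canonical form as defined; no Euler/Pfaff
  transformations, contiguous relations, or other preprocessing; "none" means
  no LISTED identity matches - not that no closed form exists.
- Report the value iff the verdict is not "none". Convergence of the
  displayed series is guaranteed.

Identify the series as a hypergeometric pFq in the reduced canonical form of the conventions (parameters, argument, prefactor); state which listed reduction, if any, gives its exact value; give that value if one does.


With C = -1: the canonical form is 2F1(1/12, 2; 61/12; 1). Verdict: the Gauss summation I1 matches (x = 1: the Gamma ratio telescopes since c-a-b = 3 > 0 and a = 2 in Z>0). Exact value: -1813/1728.

Key observation: t_0 = -1 here, and the constant factors (C = -1, x = 1) combine into one prefactor.
Ratio: r(k) = 1 * (k+1/12) (k+2) / [(k+61/12) (k+1)] - poly over poly, x = 1 from leading terms; C = -1 at k = 0.


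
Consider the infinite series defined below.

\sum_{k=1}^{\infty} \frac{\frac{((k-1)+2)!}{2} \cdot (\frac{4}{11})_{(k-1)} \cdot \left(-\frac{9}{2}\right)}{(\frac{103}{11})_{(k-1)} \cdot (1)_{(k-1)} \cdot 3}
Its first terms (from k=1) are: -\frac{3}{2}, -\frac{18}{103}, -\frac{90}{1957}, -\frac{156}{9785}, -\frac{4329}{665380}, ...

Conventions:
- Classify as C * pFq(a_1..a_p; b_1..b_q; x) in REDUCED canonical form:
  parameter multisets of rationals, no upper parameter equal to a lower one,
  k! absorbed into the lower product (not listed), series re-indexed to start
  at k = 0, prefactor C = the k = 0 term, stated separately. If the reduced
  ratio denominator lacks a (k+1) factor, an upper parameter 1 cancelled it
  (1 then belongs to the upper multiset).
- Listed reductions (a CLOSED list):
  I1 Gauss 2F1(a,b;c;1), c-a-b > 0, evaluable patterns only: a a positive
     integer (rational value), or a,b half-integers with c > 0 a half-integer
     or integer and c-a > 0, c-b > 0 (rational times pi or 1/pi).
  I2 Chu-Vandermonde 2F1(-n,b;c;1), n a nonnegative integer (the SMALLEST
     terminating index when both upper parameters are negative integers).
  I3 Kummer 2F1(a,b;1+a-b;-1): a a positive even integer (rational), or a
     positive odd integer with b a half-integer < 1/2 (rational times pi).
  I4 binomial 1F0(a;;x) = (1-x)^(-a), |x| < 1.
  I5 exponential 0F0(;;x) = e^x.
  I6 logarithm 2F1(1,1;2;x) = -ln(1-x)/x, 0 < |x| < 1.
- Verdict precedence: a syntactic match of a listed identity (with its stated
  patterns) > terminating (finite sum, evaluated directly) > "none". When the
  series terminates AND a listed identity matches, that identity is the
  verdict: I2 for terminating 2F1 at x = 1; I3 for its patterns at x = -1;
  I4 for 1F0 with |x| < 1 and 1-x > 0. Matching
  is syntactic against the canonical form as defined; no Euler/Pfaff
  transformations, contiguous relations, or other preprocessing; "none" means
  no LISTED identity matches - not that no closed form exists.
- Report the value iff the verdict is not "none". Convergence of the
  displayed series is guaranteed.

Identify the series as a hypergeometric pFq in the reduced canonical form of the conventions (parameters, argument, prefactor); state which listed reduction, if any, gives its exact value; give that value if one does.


With C = -\frac{3}{2}: the canonical form is 2F1(\frac{4}{11}, 3; \frac{103}{11}; 1). Verdict: the Gauss summation I1 applies (x = 1: the Gamma ratio telescopes since c-a-b = 6 > 0 and a = 3 in Z>0). Hence: -\frac{9315}{5324}.

First insight: from the first term -\frac{3}{2}: the constant factors (C = -3/2, x = 1) combine into one prefactor.
Term ratio: r(k) = 1 * (k+\frac{4}{11}) (k+3) / [(k+\frac{103}{11}) (k+1)] - rational; roots negated = parameters, x = 1, C = -\frac{3}{2}.


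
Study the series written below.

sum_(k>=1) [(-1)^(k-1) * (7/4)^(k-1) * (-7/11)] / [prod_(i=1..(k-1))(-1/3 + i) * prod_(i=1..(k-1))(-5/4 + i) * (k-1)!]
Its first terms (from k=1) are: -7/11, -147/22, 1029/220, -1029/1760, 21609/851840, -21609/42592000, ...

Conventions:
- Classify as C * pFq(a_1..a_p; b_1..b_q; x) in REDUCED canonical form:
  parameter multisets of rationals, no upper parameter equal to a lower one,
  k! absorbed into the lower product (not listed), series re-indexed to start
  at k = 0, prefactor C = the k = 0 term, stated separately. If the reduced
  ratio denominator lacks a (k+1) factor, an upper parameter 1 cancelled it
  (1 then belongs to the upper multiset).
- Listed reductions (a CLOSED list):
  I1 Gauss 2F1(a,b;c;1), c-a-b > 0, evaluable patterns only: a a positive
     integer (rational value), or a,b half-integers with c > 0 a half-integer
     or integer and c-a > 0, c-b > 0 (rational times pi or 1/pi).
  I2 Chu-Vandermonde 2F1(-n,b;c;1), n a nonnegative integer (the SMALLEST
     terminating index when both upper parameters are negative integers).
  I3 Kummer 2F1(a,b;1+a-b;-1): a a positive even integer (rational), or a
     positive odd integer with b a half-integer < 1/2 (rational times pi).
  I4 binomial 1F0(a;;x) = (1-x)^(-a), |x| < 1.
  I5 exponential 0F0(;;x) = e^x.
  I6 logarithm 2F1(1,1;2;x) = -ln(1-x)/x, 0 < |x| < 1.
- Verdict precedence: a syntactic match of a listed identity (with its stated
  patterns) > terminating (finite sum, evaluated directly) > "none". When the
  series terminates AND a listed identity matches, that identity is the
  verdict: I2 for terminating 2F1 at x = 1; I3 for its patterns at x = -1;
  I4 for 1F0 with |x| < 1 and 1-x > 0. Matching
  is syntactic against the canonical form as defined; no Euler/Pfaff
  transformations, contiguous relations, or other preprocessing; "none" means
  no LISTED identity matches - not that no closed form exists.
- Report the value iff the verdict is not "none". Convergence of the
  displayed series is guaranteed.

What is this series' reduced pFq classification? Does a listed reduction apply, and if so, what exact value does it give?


The series (x = -7/4) is 0F2: upper {-}, lower {-1/4, 2/3}, prefactor -7/11. Verdict: none (x = -7/4): each listed identity misses the multisets {-} ; {-1/4, 2/3}.

The tell: from the first term -7/11: the (-1)^k factor (prefactor -7/11) folds into the argument's sign.
Step ratio: r(k) = (-7/4) * 1 / [(k-1/4) (k+2/3) (k+1)] - rational in k. x = (-7/4); t_0 = -7/11; negate the roots.


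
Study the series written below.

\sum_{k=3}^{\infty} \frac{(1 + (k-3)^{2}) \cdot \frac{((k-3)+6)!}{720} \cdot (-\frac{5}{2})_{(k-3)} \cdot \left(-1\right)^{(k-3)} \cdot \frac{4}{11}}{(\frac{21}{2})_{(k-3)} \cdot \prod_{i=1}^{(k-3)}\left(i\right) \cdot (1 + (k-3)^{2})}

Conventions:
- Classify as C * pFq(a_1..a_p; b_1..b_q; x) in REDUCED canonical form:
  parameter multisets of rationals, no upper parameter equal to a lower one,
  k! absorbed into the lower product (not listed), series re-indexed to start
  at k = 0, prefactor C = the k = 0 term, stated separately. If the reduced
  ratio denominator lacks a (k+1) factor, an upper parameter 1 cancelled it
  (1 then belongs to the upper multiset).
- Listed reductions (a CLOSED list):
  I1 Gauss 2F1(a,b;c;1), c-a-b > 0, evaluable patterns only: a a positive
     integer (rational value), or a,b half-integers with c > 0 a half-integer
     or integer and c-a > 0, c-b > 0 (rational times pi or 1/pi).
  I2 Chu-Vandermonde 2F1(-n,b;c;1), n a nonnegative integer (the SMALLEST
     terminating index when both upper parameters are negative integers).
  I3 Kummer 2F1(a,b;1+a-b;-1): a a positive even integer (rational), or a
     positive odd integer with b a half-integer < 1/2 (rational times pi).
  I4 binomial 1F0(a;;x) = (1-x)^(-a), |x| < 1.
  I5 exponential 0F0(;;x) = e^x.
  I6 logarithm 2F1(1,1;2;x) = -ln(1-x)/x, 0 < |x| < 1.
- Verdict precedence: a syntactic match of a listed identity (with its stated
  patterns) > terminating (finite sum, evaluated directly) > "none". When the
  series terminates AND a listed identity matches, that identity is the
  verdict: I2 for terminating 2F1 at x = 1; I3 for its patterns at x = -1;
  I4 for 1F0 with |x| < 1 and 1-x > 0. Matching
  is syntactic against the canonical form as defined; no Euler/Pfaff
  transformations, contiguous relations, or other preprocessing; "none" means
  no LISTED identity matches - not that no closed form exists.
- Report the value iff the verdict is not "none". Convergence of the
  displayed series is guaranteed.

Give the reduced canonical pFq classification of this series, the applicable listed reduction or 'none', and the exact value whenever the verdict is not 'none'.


Canonical form: C = \frac{4}{11} times 2F1 with upper {-\frac{5}{2}, 7}, lower {\frac{21}{2}}, x = -1. Verdict: the Kummer evaluation I3 fires (x = -1; c = \frac{21}{2} equals 1+a-b for upper {-\frac{5}{2}, 7}: listed pattern). Exact value: \frac{440895}{1048576} \cdot \pi.

Key step: t_0 = \frac{4}{11} here, and the factorial ratio (C = 4/11, x = -1) (k+a-1)!/(a-1)! is a rising factorial (a)_k.
Adjacent-term ratio: r(k) = -1 * (k-\frac{5}{2}) (k+7) / [(k+\frac{21}{2}) (k+1)] ; factor over Q: parameters, x = -1, and C = \frac{4}{11}.


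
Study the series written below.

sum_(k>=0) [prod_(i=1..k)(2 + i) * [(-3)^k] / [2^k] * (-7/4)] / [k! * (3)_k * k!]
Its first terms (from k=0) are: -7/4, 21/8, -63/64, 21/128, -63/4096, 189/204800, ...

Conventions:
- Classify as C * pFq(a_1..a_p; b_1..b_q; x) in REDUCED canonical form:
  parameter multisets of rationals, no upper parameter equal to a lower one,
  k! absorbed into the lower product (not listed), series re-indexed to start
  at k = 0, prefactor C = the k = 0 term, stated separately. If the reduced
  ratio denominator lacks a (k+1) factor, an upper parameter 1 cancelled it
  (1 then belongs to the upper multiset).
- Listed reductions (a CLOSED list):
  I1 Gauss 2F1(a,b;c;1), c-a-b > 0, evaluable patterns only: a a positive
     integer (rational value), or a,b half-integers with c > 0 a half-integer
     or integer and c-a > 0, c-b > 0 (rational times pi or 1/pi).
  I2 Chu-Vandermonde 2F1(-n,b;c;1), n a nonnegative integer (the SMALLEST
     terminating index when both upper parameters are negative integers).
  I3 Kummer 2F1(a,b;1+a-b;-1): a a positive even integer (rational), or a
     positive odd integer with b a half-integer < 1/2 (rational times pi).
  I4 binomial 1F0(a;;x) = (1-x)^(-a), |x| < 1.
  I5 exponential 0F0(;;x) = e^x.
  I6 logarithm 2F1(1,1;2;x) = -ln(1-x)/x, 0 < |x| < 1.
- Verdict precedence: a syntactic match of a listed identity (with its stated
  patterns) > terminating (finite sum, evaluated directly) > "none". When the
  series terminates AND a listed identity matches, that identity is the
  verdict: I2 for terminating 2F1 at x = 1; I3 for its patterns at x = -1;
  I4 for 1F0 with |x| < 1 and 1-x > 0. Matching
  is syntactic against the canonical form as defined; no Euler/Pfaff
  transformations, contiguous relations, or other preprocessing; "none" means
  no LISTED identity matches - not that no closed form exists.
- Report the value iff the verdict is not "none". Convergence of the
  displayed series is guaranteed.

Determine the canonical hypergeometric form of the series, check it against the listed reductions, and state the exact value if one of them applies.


Prefactor -7/4, argument -3/2: 0F1 with upper {-} over lower {1}. Verdict: none - at argument -3/2 the multisets {-} ; {1} match no listed identity.

First insight: with t_0 = -7/4, the running product (C = -7/4, x = -3/2) telescopes to a rising factorial.
Consecutive-term ratio: r(k) = (-3/2) * 1 / [(k+1) (k+1)] ; factor over Q: parameters, x = (-3/2), and C = -7/4.


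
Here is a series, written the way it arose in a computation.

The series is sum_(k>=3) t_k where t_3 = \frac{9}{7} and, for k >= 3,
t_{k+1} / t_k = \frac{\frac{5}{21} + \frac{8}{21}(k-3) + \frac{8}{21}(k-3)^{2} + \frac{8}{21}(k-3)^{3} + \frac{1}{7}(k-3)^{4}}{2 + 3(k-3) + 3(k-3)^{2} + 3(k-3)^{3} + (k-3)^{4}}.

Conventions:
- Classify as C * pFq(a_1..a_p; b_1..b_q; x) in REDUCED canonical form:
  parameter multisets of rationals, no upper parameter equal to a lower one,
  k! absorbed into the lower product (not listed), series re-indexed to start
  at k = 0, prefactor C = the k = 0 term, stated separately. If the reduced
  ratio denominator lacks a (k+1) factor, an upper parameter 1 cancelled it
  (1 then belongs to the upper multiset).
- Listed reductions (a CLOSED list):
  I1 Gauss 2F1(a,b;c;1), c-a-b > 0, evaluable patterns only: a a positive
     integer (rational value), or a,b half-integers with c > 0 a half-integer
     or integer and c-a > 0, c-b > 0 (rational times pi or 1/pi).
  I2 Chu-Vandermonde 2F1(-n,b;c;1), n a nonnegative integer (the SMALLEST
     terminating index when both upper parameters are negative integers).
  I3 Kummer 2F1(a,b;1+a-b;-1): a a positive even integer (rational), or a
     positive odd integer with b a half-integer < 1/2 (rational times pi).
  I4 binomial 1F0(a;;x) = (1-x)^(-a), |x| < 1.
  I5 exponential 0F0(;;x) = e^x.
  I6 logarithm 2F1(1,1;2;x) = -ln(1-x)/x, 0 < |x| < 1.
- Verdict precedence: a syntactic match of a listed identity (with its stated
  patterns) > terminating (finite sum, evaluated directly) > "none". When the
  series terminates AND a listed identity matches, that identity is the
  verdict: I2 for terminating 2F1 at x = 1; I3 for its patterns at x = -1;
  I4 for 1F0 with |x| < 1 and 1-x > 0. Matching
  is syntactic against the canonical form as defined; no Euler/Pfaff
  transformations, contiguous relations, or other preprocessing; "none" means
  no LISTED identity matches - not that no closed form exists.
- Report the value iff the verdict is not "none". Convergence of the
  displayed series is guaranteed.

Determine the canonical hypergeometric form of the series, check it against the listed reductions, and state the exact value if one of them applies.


First insight: t_0 being \frac{9}{7}, the ratio is unreduced: k^2 + 1 divides both sides (C = 9/7).
Consecutive-term ratio: r(k) = \frac{1}{7} * (k+1) (k+\frac{5}{3}) / [(k+2) (k+1)] - rational in k. x = \frac{1}{7}; t_0 = \frac{9}{7}; negate the roots.

At argument \frac{1}{7}: a 2F1 with upper {1, \frac{5}{3}}, lower {2}, scaled by C = \frac{9}{7}. Verdict: none here - no I1-I6 shape fits x = \frac{1}{7} with lower {2}.


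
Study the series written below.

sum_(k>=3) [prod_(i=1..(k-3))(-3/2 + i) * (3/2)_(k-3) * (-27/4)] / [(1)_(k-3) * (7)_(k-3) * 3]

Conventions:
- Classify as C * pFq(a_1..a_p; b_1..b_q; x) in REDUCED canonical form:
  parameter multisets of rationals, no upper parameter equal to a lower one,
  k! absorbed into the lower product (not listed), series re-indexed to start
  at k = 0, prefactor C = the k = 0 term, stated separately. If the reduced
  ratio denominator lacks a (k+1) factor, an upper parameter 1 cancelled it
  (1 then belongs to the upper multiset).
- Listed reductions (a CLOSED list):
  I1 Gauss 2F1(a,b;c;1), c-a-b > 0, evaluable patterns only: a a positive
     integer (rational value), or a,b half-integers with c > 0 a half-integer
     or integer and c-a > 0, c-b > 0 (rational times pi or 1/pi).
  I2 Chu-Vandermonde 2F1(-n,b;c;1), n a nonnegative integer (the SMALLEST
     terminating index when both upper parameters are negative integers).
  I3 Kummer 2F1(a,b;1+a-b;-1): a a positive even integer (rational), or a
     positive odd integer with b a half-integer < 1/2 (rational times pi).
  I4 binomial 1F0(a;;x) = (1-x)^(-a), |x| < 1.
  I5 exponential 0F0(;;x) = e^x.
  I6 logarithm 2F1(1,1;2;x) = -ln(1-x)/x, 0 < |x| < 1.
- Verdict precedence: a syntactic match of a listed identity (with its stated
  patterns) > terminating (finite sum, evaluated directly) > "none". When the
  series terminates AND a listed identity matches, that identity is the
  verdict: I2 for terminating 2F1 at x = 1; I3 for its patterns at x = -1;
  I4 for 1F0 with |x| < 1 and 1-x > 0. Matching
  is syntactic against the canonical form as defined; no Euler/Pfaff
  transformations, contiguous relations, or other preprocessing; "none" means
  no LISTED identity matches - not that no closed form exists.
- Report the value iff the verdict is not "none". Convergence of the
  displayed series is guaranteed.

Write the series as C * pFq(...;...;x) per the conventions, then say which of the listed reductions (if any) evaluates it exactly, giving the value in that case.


This is -9/4 * 2F1(-1/2, 3/2; 7; 1) in reduced canonical form. Verdict: this is Gauss (I1, half-integer pattern) (x = 1; upper {-1/2, 3/2} half-integers, c = 7 in the evaluable pattern). Hence: (-131072/21021) / pi.

Key step: from the first term -9/4: (1)_k (C = -9/4) is k! itself.
Consecutive-term ratio: r(k) = 1 * (k-1/2) (k+3/2) / [(k+7) (k+1)] - rational; roots negated = parameters, x = 1, C = -9/4.


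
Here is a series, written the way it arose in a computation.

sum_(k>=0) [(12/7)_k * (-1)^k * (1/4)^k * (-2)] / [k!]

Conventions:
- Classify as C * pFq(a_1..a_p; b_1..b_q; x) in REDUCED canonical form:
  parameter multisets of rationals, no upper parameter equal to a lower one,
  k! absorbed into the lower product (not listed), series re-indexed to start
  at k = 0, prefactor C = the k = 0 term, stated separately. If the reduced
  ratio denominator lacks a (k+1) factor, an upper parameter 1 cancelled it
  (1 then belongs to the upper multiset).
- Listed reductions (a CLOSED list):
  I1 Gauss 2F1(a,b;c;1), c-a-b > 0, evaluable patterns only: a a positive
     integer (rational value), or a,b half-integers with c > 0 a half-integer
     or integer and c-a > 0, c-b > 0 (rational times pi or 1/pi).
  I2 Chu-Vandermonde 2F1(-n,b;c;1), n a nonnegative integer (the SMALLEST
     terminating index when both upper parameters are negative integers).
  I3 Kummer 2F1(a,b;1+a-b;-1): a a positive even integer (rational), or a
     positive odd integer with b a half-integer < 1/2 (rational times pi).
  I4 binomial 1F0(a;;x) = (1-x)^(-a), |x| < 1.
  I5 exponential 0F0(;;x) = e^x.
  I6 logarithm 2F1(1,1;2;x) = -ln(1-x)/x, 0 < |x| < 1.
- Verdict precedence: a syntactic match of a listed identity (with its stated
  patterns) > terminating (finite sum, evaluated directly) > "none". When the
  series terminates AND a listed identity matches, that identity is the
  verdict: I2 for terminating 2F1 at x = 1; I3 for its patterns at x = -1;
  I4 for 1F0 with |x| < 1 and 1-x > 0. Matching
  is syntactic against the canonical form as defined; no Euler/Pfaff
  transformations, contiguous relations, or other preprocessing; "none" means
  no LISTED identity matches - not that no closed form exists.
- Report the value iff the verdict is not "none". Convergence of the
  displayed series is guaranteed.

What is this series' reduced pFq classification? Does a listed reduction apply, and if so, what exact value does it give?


Reduced: x = -1/4, 1F0, upper = {12/7}, lower = {-}, C = -2. Verdict: the binomial series (I4) applies (the 1F0 binomial series: exponent -12/7, x = -1/4). Value: (-2) * (5/4)^(-12/7).

First insight: t_0 being -2, the (-1)^k factor (prefactor -2) folds into the argument's sign.
Term ratio: r(k) = (-1/4) * (k+12/7) / [(k+1)] ; factor over Q: parameters, x = (-1/4), and C = -2.


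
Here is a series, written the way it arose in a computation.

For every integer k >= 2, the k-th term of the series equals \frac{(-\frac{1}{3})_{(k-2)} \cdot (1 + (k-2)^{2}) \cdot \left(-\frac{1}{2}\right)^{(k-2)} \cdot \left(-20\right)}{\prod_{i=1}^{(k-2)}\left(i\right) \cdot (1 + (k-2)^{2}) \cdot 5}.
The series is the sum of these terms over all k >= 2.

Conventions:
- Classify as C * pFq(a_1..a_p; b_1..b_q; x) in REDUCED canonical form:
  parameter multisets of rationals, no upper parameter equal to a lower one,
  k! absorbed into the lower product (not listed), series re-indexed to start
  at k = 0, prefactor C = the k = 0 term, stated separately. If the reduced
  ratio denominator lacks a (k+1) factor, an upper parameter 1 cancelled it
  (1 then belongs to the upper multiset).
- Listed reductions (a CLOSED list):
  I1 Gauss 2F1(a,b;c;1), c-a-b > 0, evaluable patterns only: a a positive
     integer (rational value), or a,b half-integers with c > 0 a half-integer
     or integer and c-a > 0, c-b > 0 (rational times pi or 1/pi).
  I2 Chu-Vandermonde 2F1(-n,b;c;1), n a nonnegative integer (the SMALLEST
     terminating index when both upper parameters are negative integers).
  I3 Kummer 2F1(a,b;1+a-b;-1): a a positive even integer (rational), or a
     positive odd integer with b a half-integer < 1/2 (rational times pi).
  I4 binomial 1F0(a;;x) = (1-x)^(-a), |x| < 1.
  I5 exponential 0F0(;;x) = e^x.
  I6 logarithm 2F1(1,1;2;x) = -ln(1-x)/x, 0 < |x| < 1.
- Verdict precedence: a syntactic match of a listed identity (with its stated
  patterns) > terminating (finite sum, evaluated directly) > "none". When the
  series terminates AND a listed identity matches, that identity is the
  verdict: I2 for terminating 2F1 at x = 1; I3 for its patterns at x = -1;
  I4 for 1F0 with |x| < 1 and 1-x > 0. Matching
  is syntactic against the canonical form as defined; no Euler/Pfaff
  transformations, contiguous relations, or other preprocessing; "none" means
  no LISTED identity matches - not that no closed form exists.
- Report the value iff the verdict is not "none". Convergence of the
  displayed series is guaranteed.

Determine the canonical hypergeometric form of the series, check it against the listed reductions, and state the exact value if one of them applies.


With C = -4: the canonical form is 1F0(-\frac{1}{3}; -; -\frac{1}{2}). Verdict (x = -\frac{1}{2}): binomial (I4) applies (the 1F0 binomial series: exponent 1/3, x = -\frac{1}{2}). Value: \left(-4\right) \cdot \left(\frac{3}{2}\right)^{\frac{1}{3}}.

First insight: x = -\frac{1}{2} and the constant factors (C = -4, x = -1/2) combine into one prefactor.
Adjacent-term ratio: r(k) = -\frac{1}{2} * (k-\frac{1}{3}) / [(k+1)] - poly over poly, x = -\frac{1}{2} from leading terms; C = -4 at k = 0.
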